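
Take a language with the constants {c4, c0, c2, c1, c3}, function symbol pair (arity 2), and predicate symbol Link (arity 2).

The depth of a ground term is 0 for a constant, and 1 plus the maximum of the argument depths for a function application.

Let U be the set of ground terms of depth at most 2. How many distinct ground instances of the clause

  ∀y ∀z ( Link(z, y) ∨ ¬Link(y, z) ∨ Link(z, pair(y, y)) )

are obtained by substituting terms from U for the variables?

819025

Ground terms of depth ≤ 2:
  Count level by level. With function symbols pair/2, the terms of depth ≤ k are the 5 constants together with each function applied to depth-≤(k−1) tuples, so N_k = 5 + N_{k-1}^2.
  N_0 = 5
  N_1 = 5 + 5^2 = 30
  N_2 = 5 + 30^2 = 905
So there are 905 ground terms available for substitution.
Each of y, z ranges independently over the available ground terms, and distinct assignments produce distinct instances.
Number of ground instances = 905^2 = 819025.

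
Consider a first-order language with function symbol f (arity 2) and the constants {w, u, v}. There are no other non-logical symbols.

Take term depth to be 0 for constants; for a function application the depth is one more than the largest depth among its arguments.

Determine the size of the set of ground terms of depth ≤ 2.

147

If N_k denotes the number of depth-≤k ground terms, the 3 constants give N_0 = 3, and each function symbol of arity r contributes N_{k-1}^r new terms at level k: N_k = 3 + N_{k-1}^2.
N_0 = 3
N_1 = 3 + 3^2 = 12
N_2 = 3 + 12^2 = 147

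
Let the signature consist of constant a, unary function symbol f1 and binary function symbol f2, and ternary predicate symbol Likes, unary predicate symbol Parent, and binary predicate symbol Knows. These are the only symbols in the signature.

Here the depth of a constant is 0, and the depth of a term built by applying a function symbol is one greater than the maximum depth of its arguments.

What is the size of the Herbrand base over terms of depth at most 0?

First count ground terms of depth ≤ 0.
If N_k denotes the number of depth-≤k ground terms, the 1 constant gives N_0 = 1, and each function symbol of arity r contributes N_{k-1}^r new terms at level k: N_k = 1 + N_{k-1} + N_{k-1}^2.
N_0 = 1
So |H| = 1.
Each predicate of arity r yields |H|^r ground atoms (one per choice of an r-tuple from H):
  Likes: 1^3 = 1;  Parent: 1;  Knows: 1^2 = 1
Total ground atoms: 1 + 1 + 1 = 3.

3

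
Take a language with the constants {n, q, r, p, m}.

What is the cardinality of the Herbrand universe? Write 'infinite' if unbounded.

5

There are no function symbols, so every ground term is one of the 5 constants.
The Herbrand universe is {n, q, r, p, m}, which is finite with 5 elements.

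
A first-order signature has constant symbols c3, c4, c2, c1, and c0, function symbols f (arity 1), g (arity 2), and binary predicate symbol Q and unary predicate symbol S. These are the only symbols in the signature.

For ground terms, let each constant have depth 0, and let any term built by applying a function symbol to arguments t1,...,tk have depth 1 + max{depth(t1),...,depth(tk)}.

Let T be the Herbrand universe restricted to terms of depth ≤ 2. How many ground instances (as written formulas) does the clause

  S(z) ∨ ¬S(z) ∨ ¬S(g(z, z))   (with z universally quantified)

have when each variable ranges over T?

Ground terms of depth ≤ 2:
  Let N_k = |{terms of depth ≤ k}|. Then N_0 = 5 and N_k = 5 + N_{k-1} + N_{k-1}^2 for k ≥ 1 (one summand per function symbol, arity giving the exponent).
  N_0 = 5
  N_1 = 5 + 5 + 5^2 = 35
  N_2 = 5 + 35 + 35^2 = 1265
So there are 1265 ground terms available for substitution.
The clause has 1 distinct variable (z), which appears in the body. In the free term algebra distinct substitutions yield syntactically distinct ground instances.
Number of ground instances = 1265.

1265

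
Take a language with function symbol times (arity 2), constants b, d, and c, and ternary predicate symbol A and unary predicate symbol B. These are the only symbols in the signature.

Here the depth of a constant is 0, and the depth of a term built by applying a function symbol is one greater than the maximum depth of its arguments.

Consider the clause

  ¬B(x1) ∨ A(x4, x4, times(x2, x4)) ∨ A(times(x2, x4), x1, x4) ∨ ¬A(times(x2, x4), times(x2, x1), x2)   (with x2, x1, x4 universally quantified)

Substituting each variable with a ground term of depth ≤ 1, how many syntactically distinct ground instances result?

1728

Ground terms of depth ≤ 1:
  Write N_k for the number of ground terms of depth ≤ k. A term of depth ≤ k is either a constant or a function symbol applied to arguments of depth ≤ k−1, so N_k = 3 + N_{k-1}^2.
  N_0 = 3
  N_1 = 3 + 3^2 = 12
So there are 12 ground terms available for substitution.
The clause has 3 distinct variables (x2, x1, x4), each appearing in the body. In the free term algebra distinct substitutions yield syntactically distinct ground instances.
Number of ground instances = 12^3 = 1728.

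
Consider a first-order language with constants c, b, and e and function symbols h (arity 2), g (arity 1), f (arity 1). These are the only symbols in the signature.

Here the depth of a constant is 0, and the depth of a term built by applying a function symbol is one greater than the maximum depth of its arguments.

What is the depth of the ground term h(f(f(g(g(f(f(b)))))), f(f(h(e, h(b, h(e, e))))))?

depth(f(b)) = 1 + depth(b) = 1 + 0 = 1
depth(f(f(b))) = 1 + depth(f(b)) = 1 + 1 = 2
depth(g(f(f(b)))) = 1 + depth(f(f(b))) = 1 + 2 = 3
depth(g(g(f(f(b))))) = 1 + depth(g(f(f(b)))) = 1 + 3 = 4
depth(f(g(g(f(f(b)))))) = 1 + depth(g(g(f(f(b))))) = 1 + 4 = 5
depth(f(f(g(g(f(f(b))))))) = 1 + depth(f(g(g(f(f(b)))))) = 1 + 5 = 6
depth(h(e, e)) = 1 + max(0, 0) = 1
depth(h(b, h(e, e))) = 1 + max(0, 1) = 2
depth(h(e, h(b, h(e, e)))) = 1 + max(0, 2) = 3
depth(f(h(e, h(b, h(e, e))))) = 1 + depth(h(e, h(b, h(e, e)))) = 1 + 3 = 4
depth(f(f(h(e, h(b, h(e, e)))))) = 1 + depth(f(h(e, h(b, h(e, e))))) = 1 + 4 = 5
depth(h(f(f(g(g(f(f(b)))))), f(f(h(e, h(b, h(e, e))))))) = 1 + max(6, 5) = 7

7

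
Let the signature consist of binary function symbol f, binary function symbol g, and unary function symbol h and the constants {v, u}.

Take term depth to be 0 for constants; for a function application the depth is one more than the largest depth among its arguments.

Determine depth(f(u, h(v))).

depth(h(v)) = 1 + depth(v) = 1 + 0 = 1
depth(f(u, h(v))) = 1 + max(0, 1) = 2

2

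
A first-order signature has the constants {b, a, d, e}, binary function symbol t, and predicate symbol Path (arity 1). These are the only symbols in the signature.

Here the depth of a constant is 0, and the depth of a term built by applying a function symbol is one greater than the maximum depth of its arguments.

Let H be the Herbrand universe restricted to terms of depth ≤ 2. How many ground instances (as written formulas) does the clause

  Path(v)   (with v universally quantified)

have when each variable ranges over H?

404

Ground terms of depth ≤ 2:
  Let N_k count ground terms of depth at most k. Each non-constant term of depth ≤ k is some function symbol applied to depth-≤(k−1) arguments, giving N_k = 4 + N_{k-1}^2.
  N_0 = 4
  N_1 = 4 + 4^2 = 20
  N_2 = 4 + 20^2 = 404
So there are 404 ground terms available for substitution.
The body mentions the single quantified variable v; since ground terms form a free algebra, no two substitutions collapse to the same formula.
Number of ground instances = 404.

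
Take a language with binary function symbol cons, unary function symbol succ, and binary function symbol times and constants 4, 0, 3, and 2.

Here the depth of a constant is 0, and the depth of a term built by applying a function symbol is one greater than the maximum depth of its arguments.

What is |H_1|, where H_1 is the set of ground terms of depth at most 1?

Let N_k = |{terms of depth ≤ k}|. Then N_0 = 4 and N_k = 4 + N_{k-1}^2 + N_{k-1} + N_{k-1}^2 for k ≥ 1 (one summand per function symbol, arity giving the exponent).
N_0 = 4
N_1 = 4 + 4^2 + 4 + 4^2 = 40

40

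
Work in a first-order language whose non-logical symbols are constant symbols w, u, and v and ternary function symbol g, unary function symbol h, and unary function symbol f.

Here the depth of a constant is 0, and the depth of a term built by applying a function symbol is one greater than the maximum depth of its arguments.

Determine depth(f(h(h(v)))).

depth(h(v)) = 1 + depth(v) = 1 + 0 = 1
depth(h(h(v))) = 1 + depth(h(v)) = 1 + 1 = 2
depth(f(h(h(v)))) = 1 + depth(h(h(v))) = 1 + 2 = 3

3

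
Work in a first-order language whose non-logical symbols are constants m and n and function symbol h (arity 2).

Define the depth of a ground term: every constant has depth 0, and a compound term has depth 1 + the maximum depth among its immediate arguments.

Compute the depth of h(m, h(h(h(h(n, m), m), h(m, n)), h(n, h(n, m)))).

5

depth(h(n, m)) = 1 + max(0, 0) = 1
depth(h(h(n, m), m)) = 1 + max(1, 0) = 2
depth(h(m, n)) = 1 + max(0, 0) = 1
depth(h(h(h(n, m), m), h(m, n))) = 1 + max(2, 1) = 3
depth(h(n, h(n, m))) = 1 + max(0, 1) = 2
depth(h(h(h(h(n, m), m), h(m, n)), h(n, h(n, m)))) = 1 + max(3, 2) = 4
depth(h(m, h(h(h(h(n, m), m), h(m, n)), h(n, h(n, m))))) = 1 + max(0, 4) = 5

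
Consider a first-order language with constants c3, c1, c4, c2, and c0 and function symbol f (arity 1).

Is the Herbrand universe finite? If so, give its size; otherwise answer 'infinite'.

The signature has at least one function symbol (f, arity 1) and at least one constant (c3).
Iterating f gives infinitely many distinct ground terms: c3, f(c3), f(f(c3)), ...
So the Herbrand universe is infinite.

infinite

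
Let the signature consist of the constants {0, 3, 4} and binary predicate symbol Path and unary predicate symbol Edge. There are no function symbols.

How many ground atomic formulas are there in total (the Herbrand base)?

12

With no function symbols, the Herbrand universe is just the 3 constants.
Ground atoms per predicate: Path: 3^2 = 9, Edge: 3.
Herbrand base size = 9 + 3 = 12.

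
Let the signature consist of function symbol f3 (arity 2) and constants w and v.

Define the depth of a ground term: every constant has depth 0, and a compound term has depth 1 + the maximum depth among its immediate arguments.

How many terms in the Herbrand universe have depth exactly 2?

32

Let N_k count ground terms of depth at most k. Each non-constant term of depth ≤ k is some function symbol applied to depth-≤(k−1) arguments, giving N_k = 2 + N_{k-1}^2.
N_0 = 2
N_1 = 2 + 2^2 = 6
N_2 = 2 + 6^2 = 38
Terms of depth exactly 2: N_2 − N_1 = 38 − 6 = 32.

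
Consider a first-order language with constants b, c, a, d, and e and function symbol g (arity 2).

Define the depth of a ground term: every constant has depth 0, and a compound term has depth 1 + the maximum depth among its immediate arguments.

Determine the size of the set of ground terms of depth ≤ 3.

Let N_k count ground terms of depth at most k. Each non-constant term of depth ≤ k is some function symbol applied to depth-≤(k−1) arguments, giving N_k = 5 + N_{k-1}^2.
N_0 = 5
N_1 = 5 + 5^2 = 30
N_2 = 5 + 30^2 = 905
N_3 = 5 + 905^2 = 819030

819030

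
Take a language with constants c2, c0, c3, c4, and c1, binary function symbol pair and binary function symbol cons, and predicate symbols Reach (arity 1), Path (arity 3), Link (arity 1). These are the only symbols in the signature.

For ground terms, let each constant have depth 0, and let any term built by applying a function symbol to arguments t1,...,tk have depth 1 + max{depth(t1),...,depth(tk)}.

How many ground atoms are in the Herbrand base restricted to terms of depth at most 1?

First count ground terms of depth ≤ 1.
If N_k denotes the number of depth-≤k ground terms, the 5 constants give N_0 = 5, and each function symbol of arity r contributes N_{k-1}^r new terms at level k: N_k = 5 + N_{k-1}^2 + N_{k-1}^2.
N_0 = 5
N_1 = 5 + 5^2 + 5^2 = 55
So |H| = 55.
Each predicate of arity r yields |H|^r ground atoms (one per choice of an r-tuple from H):
  Reach: 55;  Path: 55^3 = 166375;  Link: 55
Total ground atoms: 55 + 166375 + 55 = 166485.

166485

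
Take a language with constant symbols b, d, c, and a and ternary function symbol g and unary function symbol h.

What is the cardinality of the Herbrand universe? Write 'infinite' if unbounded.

infinite

The signature has at least one function symbol (g, arity 3) and at least one constant (b).
Iterating g gives infinitely many distinct ground terms: b, g(b, b, b), g(g(b, b, b), g(b, b, b), g(b, b, b)), ...
So the Herbrand universe is infinite.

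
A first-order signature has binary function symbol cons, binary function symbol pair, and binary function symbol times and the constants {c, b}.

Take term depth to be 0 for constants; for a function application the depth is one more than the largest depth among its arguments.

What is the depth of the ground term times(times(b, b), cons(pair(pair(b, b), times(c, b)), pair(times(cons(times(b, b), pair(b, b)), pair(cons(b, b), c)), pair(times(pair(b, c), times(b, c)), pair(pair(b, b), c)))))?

depth(times(b, b)) = 1 + max(0, 0) = 1
depth(pair(b, b)) = 1 + max(0, 0) = 1
depth(times(c, b)) = 1 + max(0, 0) = 1
depth(pair(pair(b, b), times(c, b))) = 1 + max(1, 1) = 2
depth(cons(times(b, b), pair(b, b))) = 1 + max(1, 1) = 2
depth(cons(b, b)) = 1 + max(0, 0) = 1
depth(pair(cons(b, b), c)) = 1 + max(1, 0) = 2
depth(times(cons(times(b, b), pair(b, b)), pair(cons(b, b), c))) = 1 + max(2, 2) = 3
depth(pair(b, c)) = 1 + max(0, 0) = 1
depth(times(b, c)) = 1 + max(0, 0) = 1
depth(times(pair(b, c), times(b, c))) = 1 + max(1, 1) = 2
depth(pair(pair(b, b), c)) = 1 + max(1, 0) = 2
depth(pair(times(pair(b, c), times(b, c)), pair(pair(b, b), c))) = 1 + max(2, 2) = 3
depth(pair(times(cons(times(b, b), pair(b, b)), pair(cons(b, b), c)), pair(times(pair(b, c), times(b, c)), pair(pair(b, b), c)))) = 1 + max(3, 3) = 4
depth(cons(pair(pair(b, b), times(c, b)), pair(times(cons(times(b, b), pair(b, b)), pair(cons(b, b), c)), pair(times(pair(b, c), times(b, c)), pair(pair(b, b), c))))) = 1 + max(2, 4) = 5
depth(times(times(b, b), cons(pair(pair(b, b), times(c, b)), pair(times(cons(times(b, b), pair(b, b)), pair(cons(b, b), c)), pair(times(pair(b, c), times(b, c)), pair(pair(b, b), c)))))) = 1 + max(1, 5) = 6

6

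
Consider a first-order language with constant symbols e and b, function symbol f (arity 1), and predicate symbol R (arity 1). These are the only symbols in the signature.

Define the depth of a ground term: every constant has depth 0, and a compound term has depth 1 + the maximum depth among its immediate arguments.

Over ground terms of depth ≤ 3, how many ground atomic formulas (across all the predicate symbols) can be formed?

8

First count ground terms of depth ≤ 3.
Write N_k for the number of ground terms of depth ≤ k. A term of depth ≤ k is either a constant or a function symbol applied to arguments of depth ≤ k−1, so N_k = 2 + N_{k-1}.
N_0 = 2
N_1 = 2 + 2 = 4
N_2 = 2 + 4 = 6
N_3 = 2 + 6 = 8
Explicitly: e, b, f(e), f(b), f(f(e)), f(f(b)), f(f(f(e))), f(f(f(b))).
So |H| = 8.
Ground atoms are formed by filling each argument slot of a predicate with a term from H, so an r-ary predicate gives |H|^r atoms:
  R: 8
Total ground atoms: 8.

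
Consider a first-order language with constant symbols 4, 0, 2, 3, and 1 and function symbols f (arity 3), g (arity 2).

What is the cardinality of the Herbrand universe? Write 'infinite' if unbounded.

infinite

The signature has at least one function symbol (f, arity 3) and at least one constant (4).
Iterating f gives infinitely many distinct ground terms: 4, f(4, 4, 4), f(f(4, 4, 4), f(4, 4, 4), f(4, 4, 4)), ...
So the Herbrand universe is infinite.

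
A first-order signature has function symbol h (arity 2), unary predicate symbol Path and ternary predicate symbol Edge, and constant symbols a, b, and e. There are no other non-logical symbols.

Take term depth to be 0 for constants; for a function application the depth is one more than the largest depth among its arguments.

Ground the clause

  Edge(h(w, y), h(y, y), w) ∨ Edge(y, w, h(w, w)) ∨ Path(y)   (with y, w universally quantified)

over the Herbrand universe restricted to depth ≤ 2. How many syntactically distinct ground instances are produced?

Ground terms of depth ≤ 2:
  Write N_k for the number of ground terms of depth ≤ k. A term of depth ≤ k is either a constant or a function symbol applied to arguments of depth ≤ k−1, so N_k = 3 + N_{k-1}^2.
  N_0 = 3
  N_1 = 3 + 3^2 = 12
  N_2 = 3 + 12^2 = 147
So there are 147 ground terms available for substitution.
The clause has 2 distinct variables (y, w), each appearing in the body. In the free term algebra distinct substitutions yield syntactically distinct ground instances.
Number of ground instances = 147^2 = 21609.

21609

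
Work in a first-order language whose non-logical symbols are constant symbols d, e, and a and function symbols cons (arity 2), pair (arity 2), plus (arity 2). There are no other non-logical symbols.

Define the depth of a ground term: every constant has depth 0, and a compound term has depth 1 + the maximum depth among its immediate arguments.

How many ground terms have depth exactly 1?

Let N_k count ground terms of depth at most k. Each non-constant term of depth ≤ k is some function symbol applied to depth-≤(k−1) arguments, giving N_k = 3 + N_{k-1}^2 + N_{k-1}^2 + N_{k-1}^2.
N_0 = 3
N_1 = 3 + 3^2 + 3^2 + 3^2 = 30
Terms of depth exactly 1: N_1 − N_0 = 30 − 3 = 27.

27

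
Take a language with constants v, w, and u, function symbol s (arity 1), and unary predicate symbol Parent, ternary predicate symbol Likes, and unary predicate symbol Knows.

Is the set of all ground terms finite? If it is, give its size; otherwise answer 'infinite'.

infinite

The signature has at least one function symbol (s, arity 1) and at least one constant (v).
Iterating s gives infinitely many distinct ground terms: v, s(v), s(s(v)), ...
So the Herbrand universe is infinite.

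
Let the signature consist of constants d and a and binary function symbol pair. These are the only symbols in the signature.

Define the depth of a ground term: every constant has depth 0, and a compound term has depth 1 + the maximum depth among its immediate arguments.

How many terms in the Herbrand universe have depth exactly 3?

Count level by level. With function symbols pair/2, the terms of depth ≤ k are the 2 constants together with each function applied to depth-≤(k−1) tuples, so N_k = 2 + N_{k-1}^2.
N_0 = 2
N_1 = 2 + 2^2 = 6
N_2 = 2 + 6^2 = 38
N_3 = 2 + 38^2 = 1446
Terms of depth exactly 3: N_3 − N_2 = 1446 − 38 = 1408.

1408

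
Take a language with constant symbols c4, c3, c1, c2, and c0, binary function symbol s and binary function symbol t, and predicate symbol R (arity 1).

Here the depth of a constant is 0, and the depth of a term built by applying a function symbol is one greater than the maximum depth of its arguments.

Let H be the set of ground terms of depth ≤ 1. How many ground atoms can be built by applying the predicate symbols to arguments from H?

55

First count ground terms of depth ≤ 1.
Count level by level. With function symbols s/2, t/2, the terms of depth ≤ k are the 5 constants together with each function applied to depth-≤(k−1) tuples, so N_k = 5 + N_{k-1}^2 + N_{k-1}^2.
N_0 = 5
N_1 = 5 + 5^2 + 5^2 = 55
So |H| = 55.
Each predicate of arity r yields |H|^r ground atoms (one per choice of an r-tuple from H):
  R: 55
Total ground atoms: 55.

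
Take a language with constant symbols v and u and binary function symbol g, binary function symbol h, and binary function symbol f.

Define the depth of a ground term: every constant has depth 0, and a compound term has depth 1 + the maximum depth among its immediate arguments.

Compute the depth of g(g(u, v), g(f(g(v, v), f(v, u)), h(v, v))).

depth(g(u, v)) = 1 + max(0, 0) = 1
depth(g(v, v)) = 1 + max(0, 0) = 1
depth(f(v, u)) = 1 + max(0, 0) = 1
depth(f(g(v, v), f(v, u))) = 1 + max(1, 1) = 2
depth(h(v, v)) = 1 + max(0, 0) = 1
depth(g(f(g(v, v), f(v, u)), h(v, v))) = 1 + max(2, 1) = 3
depth(g(g(u, v), g(f(g(v, v), f(v, u)), h(v, v)))) = 1 + max(1, 3) = 4

4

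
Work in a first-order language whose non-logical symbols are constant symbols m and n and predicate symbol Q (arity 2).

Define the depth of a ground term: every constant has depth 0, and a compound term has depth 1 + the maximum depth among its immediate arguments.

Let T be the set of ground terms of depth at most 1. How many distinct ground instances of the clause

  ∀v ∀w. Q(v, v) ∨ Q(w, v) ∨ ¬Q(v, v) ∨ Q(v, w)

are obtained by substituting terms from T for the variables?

4

Ground terms of depth ≤ 1:
  With no function symbols every ground term is a constant, so there are exactly 2 ground terms at every depth bound.
  N_0 = 2
  N_1 = 2
So there are 2 ground terms available for substitution.
The body mentions every one of the 2 quantified variables; since ground terms form a free algebra, no two substitutions collapse to the same formula.
Number of ground instances = 2^2 = 4.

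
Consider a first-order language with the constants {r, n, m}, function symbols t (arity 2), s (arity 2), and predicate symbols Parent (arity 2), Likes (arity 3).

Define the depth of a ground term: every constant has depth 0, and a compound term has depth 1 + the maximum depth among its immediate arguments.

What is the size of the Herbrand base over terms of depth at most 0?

36

First count ground terms of depth ≤ 0.
Let N_k = |{terms of depth ≤ k}|. Then N_0 = 3 and N_k = 3 + N_{k-1}^2 + N_{k-1}^2 for k ≥ 1 (one summand per function symbol, arity giving the exponent).
N_0 = 3
So |H| = 3.
A ground atom is a predicate applied to a tuple of terms from H, so the count is the sum over predicates of |H|^arity:
  Parent: 3^2 = 9;  Likes: 3^3 = 27
Total ground atoms: 9 + 27 = 36.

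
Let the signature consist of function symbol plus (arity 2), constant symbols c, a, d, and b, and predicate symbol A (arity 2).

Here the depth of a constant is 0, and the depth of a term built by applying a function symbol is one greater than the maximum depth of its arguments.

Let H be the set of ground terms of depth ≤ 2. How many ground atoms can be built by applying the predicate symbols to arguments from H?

163216

First count ground terms of depth ≤ 2.
If N_k denotes the number of depth-≤k ground terms, the 4 constants give N_0 = 4, and each function symbol of arity r contributes N_{k-1}^r new terms at level k: N_k = 4 + N_{k-1}^2.
N_0 = 4
N_1 = 4 + 4^2 = 20
N_2 = 4 + 20^2 = 404
So |H| = 404.
A ground atom is a predicate applied to a tuple of terms from H, so the count is the sum over predicates of |H|^arity:
  A: 404^2 = 163216
Total ground atoms: 163216.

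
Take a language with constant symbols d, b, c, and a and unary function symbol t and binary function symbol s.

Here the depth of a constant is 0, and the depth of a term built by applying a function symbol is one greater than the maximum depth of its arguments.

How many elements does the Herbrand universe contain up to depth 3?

If N_k denotes the number of depth-≤k ground terms, the 4 constants give N_0 = 4, and each function symbol of arity r contributes N_{k-1}^r new terms at level k: N_k = 4 + N_{k-1} + N_{k-1}^2.
N_0 = 4
N_1 = 4 + 4 + 4^2 = 24
N_2 = 4 + 24 + 24^2 = 604
N_3 = 4 + 604 + 604^2 = 365424

365424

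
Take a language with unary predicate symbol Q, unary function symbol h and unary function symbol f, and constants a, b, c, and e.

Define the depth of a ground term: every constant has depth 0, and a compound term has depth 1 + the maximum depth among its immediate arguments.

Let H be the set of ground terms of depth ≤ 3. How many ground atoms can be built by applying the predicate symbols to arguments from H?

60

First count ground terms of depth ≤ 3.
Let N_k count ground terms of depth at most k. Each non-constant term of depth ≤ k is some function symbol applied to depth-≤(k−1) arguments, giving N_k = 4 + N_{k-1} + N_{k-1}.
N_0 = 4
N_1 = 4 + 4 + 4 = 12
N_2 = 4 + 12 + 12 = 28
N_3 = 4 + 28 + 28 = 60
So |H| = 60.
For each predicate symbol, the number of ground atoms is |H| raised to its arity; summing:
  Q: 60
Total ground atoms: 60.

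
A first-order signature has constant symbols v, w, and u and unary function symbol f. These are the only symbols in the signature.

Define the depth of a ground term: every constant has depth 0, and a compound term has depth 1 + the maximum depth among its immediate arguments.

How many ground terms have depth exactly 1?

Let N_k count ground terms of depth at most k. Each non-constant term of depth ≤ k is some function symbol applied to depth-≤(k−1) arguments, giving N_k = 3 + N_{k-1}.
N_0 = 3
N_1 = 3 + 3 = 6
Terms of depth exactly 1: N_1 − N_0 = 6 − 3 = 3.

3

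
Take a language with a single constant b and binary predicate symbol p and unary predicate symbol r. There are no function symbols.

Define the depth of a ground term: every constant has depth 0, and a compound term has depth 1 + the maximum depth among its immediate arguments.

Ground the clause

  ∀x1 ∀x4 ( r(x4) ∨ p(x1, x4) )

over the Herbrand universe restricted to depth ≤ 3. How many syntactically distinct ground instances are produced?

1

Ground terms of depth ≤ 3:
  With no function symbols every ground term is a constant, so there is exactly 1 ground term at every depth bound.
  N_0 = 1
  N_1 = 1
  N_2 = 1
  N_3 = 1
  Explicitly: b.
So there is exactly 1 ground term available for substitution.
Each of x1, x4 ranges independently over the available ground terms, and distinct assignments produce distinct instances.
Number of ground instances = 1^2 = 1.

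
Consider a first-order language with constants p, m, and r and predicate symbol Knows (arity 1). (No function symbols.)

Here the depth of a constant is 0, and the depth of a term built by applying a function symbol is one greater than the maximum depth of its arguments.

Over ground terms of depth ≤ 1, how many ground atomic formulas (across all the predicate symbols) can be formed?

3

First count ground terms of depth ≤ 1.
With no function symbols every ground term is a constant, so there are exactly 3 ground terms at every depth bound.
N_0 = 3
N_1 = 3
Explicitly: p, m, r.
So |H| = 3.
Ground atoms are formed by filling each argument slot of a predicate with a term from H, so an r-ary predicate gives |H|^r atoms:
  Knows: 3
Total ground atoms: 3.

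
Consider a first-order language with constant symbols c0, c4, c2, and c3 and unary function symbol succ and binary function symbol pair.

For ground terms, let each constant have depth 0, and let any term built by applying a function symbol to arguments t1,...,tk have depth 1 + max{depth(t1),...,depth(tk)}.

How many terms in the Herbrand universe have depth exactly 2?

580

Write N_k for the number of ground terms of depth ≤ k. A term of depth ≤ k is either a constant or a function symbol applied to arguments of depth ≤ k−1, so N_k = 4 + N_{k-1} + N_{k-1}^2.
N_0 = 4
N_1 = 4 + 4 + 4^2 = 24
N_2 = 4 + 24 + 24^2 = 604
Terms of depth exactly 2: N_2 − N_1 = 604 − 24 = 580.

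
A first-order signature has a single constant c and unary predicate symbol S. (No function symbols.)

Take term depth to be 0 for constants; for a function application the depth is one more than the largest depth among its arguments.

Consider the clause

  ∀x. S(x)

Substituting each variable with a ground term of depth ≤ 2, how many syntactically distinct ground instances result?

1

Ground terms of depth ≤ 2:
  With no function symbols every ground term is a constant, so there is exactly 1 ground term at every depth bound.
  N_0 = 1
  N_1 = 1
  N_2 = 1
  Explicitly: c.
So there is exactly 1 ground term available for substitution.
The variable x ranges independently over the available ground terms, and distinct assignments produce distinct instances.
Number of ground instances = 1.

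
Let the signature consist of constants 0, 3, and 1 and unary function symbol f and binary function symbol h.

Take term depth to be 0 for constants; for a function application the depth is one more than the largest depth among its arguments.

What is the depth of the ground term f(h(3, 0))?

2

depth(h(3, 0)) = 1 + max(0, 0) = 1
depth(f(h(3, 0))) = 1 + depth(h(3, 0)) = 1 + 1 = 2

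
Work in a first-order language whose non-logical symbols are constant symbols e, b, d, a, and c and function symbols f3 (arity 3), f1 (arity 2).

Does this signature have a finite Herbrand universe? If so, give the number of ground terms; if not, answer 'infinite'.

infinite

The signature has at least one function symbol (f3, arity 3) and at least one constant (e).
Iterating f3 gives infinitely many distinct ground terms: e, f3(e, e, e), f3(f3(e, e, e), f3(e, e, e), f3(e, e, e)), ...
So the Herbrand universe is infinite.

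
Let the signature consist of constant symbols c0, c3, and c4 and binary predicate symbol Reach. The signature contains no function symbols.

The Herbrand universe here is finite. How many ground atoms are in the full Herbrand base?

9

With no function symbols, the Herbrand universe is just the 3 constants.
Ground atoms per predicate: Reach: 3^2 = 9.
Herbrand base size = 9 = 9.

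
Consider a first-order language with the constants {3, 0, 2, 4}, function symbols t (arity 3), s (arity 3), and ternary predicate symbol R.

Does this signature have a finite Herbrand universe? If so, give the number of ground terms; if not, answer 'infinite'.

The signature has at least one function symbol (t, arity 3) and at least one constant (3).
Iterating t gives infinitely many distinct ground terms: 3, t(3, 3, 3), t(t(3, 3, 3), t(3, 3, 3), t(3, 3, 3)), ...
So the Herbrand universe is infinite.

infinite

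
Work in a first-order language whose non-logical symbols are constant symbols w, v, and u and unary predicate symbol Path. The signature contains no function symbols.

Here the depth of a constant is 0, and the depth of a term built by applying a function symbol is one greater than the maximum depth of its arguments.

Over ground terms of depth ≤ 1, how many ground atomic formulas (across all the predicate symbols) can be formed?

First count ground terms of depth ≤ 1.
With no function symbols every ground term is a constant, so there are exactly 3 ground terms at every depth bound.
N_0 = 3
N_1 = 3
Explicitly: w, v, u.
So |H| = 3.
Each predicate of arity r yields |H|^r ground atoms (one per choice of an r-tuple from H):
  Path: 3
Total ground atoms: 3.

3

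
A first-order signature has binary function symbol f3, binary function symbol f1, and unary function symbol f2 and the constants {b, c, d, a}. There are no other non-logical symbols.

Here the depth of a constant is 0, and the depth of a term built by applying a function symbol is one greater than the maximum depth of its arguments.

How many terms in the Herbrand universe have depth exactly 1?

Let N_k = |{terms of depth ≤ k}|. Then N_0 = 4 and N_k = 4 + N_{k-1}^2 + N_{k-1}^2 + N_{k-1} for k ≥ 1 (one summand per function symbol, arity giving the exponent).
N_0 = 4
N_1 = 4 + 4^2 + 4^2 + 4 = 40
Terms of depth exactly 1: N_1 − N_0 = 40 − 4 = 36.

36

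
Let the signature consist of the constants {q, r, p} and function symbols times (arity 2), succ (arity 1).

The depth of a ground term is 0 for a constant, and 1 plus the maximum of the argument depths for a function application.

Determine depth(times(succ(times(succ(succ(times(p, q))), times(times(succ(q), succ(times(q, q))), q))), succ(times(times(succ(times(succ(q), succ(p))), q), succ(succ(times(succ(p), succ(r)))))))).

depth(times(p, q)) = 1 + max(0, 0) = 1
depth(succ(times(p, q))) = 1 + depth(times(p, q)) = 1 + 1 = 2
depth(succ(succ(times(p, q)))) = 1 + depth(succ(times(p, q))) = 1 + 2 = 3
depth(succ(q)) = 1 + depth(q) = 1 + 0 = 1
depth(times(q, q)) = 1 + max(0, 0) = 1
depth(succ(times(q, q))) = 1 + depth(times(q, q)) = 1 + 1 = 2
depth(times(succ(q), succ(times(q, q)))) = 1 + max(1, 2) = 3
depth(times(times(succ(q), succ(times(q, q))), q)) = 1 + max(3, 0) = 4
depth(times(succ(succ(times(p, q))), times(times(succ(q), succ(times(q, q))), q))) = 1 + max(3, 4) = 5
depth(succ(times(succ(succ(times(p, q))), times(times(succ(q), succ(times(q, q))), q)))) = 1 + depth(times(succ(succ(times(p, q))), times(times(succ(q), succ(times(q, q))), q))) = 1 + 5 = 6
depth(succ(p)) = 1 + depth(p) = 1 + 0 = 1
depth(times(succ(q), succ(p))) = 1 + max(1, 1) = 2
depth(succ(times(succ(q), succ(p)))) = 1 + depth(times(succ(q), succ(p))) = 1 + 2 = 3
depth(times(succ(times(succ(q), succ(p))), q)) = 1 + max(3, 0) = 4
depth(succ(r)) = 1 + depth(r) = 1 + 0 = 1
depth(times(succ(p), succ(r))) = 1 + max(1, 1) = 2
depth(succ(times(succ(p), succ(r)))) = 1 + depth(times(succ(p), succ(r))) = 1 + 2 = 3
depth(succ(succ(times(succ(p), succ(r))))) = 1 + depth(succ(times(succ(p), succ(r)))) = 1 + 3 = 4
depth(times(times(succ(times(succ(q), succ(p))), q), succ(succ(times(succ(p), succ(r)))))) = 1 + max(4, 4) = 5
depth(succ(times(times(succ(times(succ(q), succ(p))), q), succ(succ(times(succ(p), succ(r))))))) = 1 + depth(times(times(succ(times(succ(q), succ(p))), q), succ(succ(times(succ(p), succ(r)))))) = 1 + 5 = 6
depth(times(succ(times(succ(succ(times(p, q))), times(times(succ(q), succ(times(q, q))), q))), succ(times(times(succ(times(succ(q), succ(p))), q), succ(succ(times(succ(p), succ(r)))))))) = 1 + max(6, 6) = 7

7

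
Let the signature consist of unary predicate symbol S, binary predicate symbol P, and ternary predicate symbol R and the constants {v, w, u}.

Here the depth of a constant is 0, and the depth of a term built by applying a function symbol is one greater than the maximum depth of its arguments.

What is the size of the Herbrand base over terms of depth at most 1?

First count ground terms of depth ≤ 1.
With no function symbols every ground term is a constant, so there are exactly 3 ground terms at every depth bound.
N_0 = 3
N_1 = 3
So |H| = 3.
For each predicate symbol, the number of ground atoms is |H| raised to its arity; summing:
  S: 3;  P: 3^2 = 9;  R: 3^3 = 27
Total ground atoms: 3 + 9 + 27 = 39.

39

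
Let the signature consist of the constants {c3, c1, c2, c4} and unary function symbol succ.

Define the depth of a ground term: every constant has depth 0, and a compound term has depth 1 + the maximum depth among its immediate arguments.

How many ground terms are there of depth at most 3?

Let N_k = |{terms of depth ≤ k}|. Then N_0 = 4 and N_k = 4 + N_{k-1} for k ≥ 1 (one summand per function symbol, arity giving the exponent).
N_0 = 4
N_1 = 4 + 4 = 8
N_2 = 4 + 8 = 12
N_3 = 4 + 12 = 16

16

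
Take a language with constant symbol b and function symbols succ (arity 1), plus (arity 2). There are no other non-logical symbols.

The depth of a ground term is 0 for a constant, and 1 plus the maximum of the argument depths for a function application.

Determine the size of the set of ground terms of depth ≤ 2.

13

If N_k denotes the number of depth-≤k ground terms, the 1 constant gives N_0 = 1, and each function symbol of arity r contributes N_{k-1}^r new terms at level k: N_k = 1 + N_{k-1} + N_{k-1}^2.
N_0 = 1
N_1 = 1 + 1 + 1^2 = 3
N_2 = 1 + 3 + 3^2 = 13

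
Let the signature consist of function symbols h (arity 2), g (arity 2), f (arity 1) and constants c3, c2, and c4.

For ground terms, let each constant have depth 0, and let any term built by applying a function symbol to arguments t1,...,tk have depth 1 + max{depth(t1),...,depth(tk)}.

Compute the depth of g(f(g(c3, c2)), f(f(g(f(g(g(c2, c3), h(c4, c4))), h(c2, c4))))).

depth(g(c3, c2)) = 1 + max(0, 0) = 1
depth(f(g(c3, c2))) = 1 + depth(g(c3, c2)) = 1 + 1 = 2
depth(g(c2, c3)) = 1 + max(0, 0) = 1
depth(h(c4, c4)) = 1 + max(0, 0) = 1
depth(g(g(c2, c3), h(c4, c4))) = 1 + max(1, 1) = 2
depth(f(g(g(c2, c3), h(c4, c4)))) = 1 + depth(g(g(c2, c3), h(c4, c4))) = 1 + 2 = 3
depth(h(c2, c4)) = 1 + max(0, 0) = 1
depth(g(f(g(g(c2, c3), h(c4, c4))), h(c2, c4))) = 1 + max(3, 1) = 4
depth(f(g(f(g(g(c2, c3), h(c4, c4))), h(c2, c4)))) = 1 + depth(g(f(g(g(c2, c3), h(c4, c4))), h(c2, c4))) = 1 + 4 = 5
depth(f(f(g(f(g(g(c2, c3), h(c4, c4))), h(c2, c4))))) = 1 + depth(f(g(f(g(g(c2, c3), h(c4, c4))), h(c2, c4)))) = 1 + 5 = 6
depth(g(f(g(c3, c2)), f(f(g(f(g(g(c2, c3), h(c4, c4))), h(c2, c4)))))) = 1 + max(2, 6) = 7

7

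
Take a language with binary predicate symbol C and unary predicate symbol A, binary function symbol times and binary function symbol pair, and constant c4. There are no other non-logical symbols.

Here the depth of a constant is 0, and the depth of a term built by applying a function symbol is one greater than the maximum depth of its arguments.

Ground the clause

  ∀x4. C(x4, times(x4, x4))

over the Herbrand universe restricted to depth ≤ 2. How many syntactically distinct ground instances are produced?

19

Ground terms of depth ≤ 2:
  Count level by level. With function symbols times/2, pair/2, the terms of depth ≤ k are the 1 constant together with each function applied to depth-≤(k−1) tuples, so N_k = 1 + N_{k-1}^2 + N_{k-1}^2.
  N_0 = 1
  N_1 = 1 + 1^2 + 1^2 = 3
  N_2 = 1 + 3^2 + 3^2 = 19
So there are 19 ground terms available for substitution.
The clause has 1 distinct variable (x4), which appears in the body. In the free term algebra distinct substitutions yield syntactically distinct ground instances.
Number of ground instances = 19.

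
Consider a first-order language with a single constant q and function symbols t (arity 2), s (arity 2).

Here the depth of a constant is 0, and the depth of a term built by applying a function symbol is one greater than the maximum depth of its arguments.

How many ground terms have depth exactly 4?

Count level by level. With function symbols t/2, s/2, the terms of depth ≤ k are the 1 constant together with each function applied to depth-≤(k−1) tuples, so N_k = 1 + N_{k-1}^2 + N_{k-1}^2.
N_0 = 1
N_1 = 1 + 1^2 + 1^2 = 3
N_2 = 1 + 3^2 + 3^2 = 19
N_3 = 1 + 19^2 + 19^2 = 723
N_4 = 1 + 723^2 + 723^2 = 1045459
Terms of depth exactly 4: N_4 − N_3 = 1045459 − 723 = 1044736.

1044736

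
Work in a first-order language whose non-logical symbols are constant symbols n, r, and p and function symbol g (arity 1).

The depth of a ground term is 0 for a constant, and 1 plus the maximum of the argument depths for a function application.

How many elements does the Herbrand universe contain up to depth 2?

9

Let N_k = |{terms of depth ≤ k}|. Then N_0 = 3 and N_k = 3 + N_{k-1} for k ≥ 1 (one summand per function symbol, arity giving the exponent).
N_0 = 3
N_1 = 3 + 3 = 6
N_2 = 3 + 6 = 9
Explicitly: n, r, p, g(n), g(r), g(p), g(g(n)), g(g(r)), g(g(p)).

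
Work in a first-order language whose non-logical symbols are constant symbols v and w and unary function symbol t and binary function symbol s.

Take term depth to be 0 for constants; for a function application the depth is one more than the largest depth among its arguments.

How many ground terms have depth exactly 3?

5478

Let N_k = |{terms of depth ≤ k}|. Then N_0 = 2 and N_k = 2 + N_{k-1} + N_{k-1}^2 for k ≥ 1 (one summand per function symbol, arity giving the exponent).
N_0 = 2
N_1 = 2 + 2 + 2^2 = 8
N_2 = 2 + 8 + 8^2 = 74
N_3 = 2 + 74 + 74^2 = 5552
Terms of depth exactly 3: N_3 − N_2 = 5552 − 74 = 5478.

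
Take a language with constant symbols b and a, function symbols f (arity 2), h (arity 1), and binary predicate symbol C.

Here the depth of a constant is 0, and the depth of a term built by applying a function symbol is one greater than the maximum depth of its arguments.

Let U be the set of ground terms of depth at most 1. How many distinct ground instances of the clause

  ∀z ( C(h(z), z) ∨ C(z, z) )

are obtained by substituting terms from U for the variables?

Ground terms of depth ≤ 1:
  Let N_k count ground terms of depth at most k. Each non-constant term of depth ≤ k is some function symbol applied to depth-≤(k−1) arguments, giving N_k = 2 + N_{k-1}^2 + N_{k-1}.
  N_0 = 2
  N_1 = 2 + 2^2 + 2 = 8
So there are 8 ground terms available for substitution.
The body mentions the single quantified variable z; since ground terms form a free algebra, no two substitutions collapse to the same formula.
Number of ground instances = 8.

8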